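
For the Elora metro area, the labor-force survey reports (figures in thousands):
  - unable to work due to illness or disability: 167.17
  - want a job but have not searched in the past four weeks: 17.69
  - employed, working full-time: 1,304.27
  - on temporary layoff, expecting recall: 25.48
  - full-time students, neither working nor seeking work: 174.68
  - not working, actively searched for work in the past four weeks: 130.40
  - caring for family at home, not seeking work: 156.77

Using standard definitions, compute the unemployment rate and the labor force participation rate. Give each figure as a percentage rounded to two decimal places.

Unemployment rate ≈ 10.68%; labor force participation rate ≈ 73.88%.

Employed = 1,304.27 thousand.
Unemployed = 25.48 + 130.40 = 155.88 thousand (jobless and actively searching, or on temporary layoff).
Labor force = 1,304.27 + 155.88 = 1,460.15 thousand.
Not in labor force = 167.17 + 17.69 + 174.68 + 156.77 = 516.31 thousand (those not working and not actively searching are outside the labor force — including those who want a job but have given up searching).
Civilian working-age population = 1,460.15 + 516.31 = 1,976.46 thousand.
Unemployment rate = 155.88 / 1,460.15 = 10.68%.
Labor force participation rate = 1,460.15 / 1,976.46 = 73.88%.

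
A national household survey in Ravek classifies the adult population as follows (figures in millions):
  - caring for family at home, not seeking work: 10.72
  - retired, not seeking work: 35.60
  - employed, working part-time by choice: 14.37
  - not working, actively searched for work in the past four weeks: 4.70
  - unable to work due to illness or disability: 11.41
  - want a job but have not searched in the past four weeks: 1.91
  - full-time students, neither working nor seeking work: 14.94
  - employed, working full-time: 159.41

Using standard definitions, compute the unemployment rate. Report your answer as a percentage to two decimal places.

Unemployment rate ≈ 2.63%.

Employed = 14.37 + 159.41 = 173.78 million.
Unemployed = 4.70 million.
Labor force = 173.78 + 4.70 = 178.48 million.
Unemployment rate = 4.70 / 178.48 = 2.63%.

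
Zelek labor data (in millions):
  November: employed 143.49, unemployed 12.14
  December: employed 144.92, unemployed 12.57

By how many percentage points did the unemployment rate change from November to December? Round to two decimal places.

The unemployment rate changed by +0.18 percentage points.

November: labor force = 143.49 + 12.14 = 155.63; u = 12.14/155.63 = 7.80%.
December: labor force = 144.92 + 12.57 = 157.49; u = 12.57/157.49 = 7.98%.
Change = 7.98% − 7.80% = +0.18 pp.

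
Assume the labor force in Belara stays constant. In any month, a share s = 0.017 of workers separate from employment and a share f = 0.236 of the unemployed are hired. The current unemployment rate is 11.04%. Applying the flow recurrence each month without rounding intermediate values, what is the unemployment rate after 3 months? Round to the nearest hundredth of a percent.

With a fixed labor force, u_{t+1} = u_t + s·(1−u_t) − f·u_t = u_t·(1−s−f) + s.
Here 1−s−f = 0.747 and s = 0.017.
u_1 = 0.110400 × 0.747 + 0.017 = 0.099469.
u_2 = 0.099469 × 0.747 + 0.017 = 0.091303.
u_3 = 0.091303 × 0.747 + 0.017 = 0.085203.

Unemployment rate after three months ≈ 8.52%.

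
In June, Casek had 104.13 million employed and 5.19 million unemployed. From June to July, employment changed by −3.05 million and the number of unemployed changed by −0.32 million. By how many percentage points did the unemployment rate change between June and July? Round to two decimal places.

June: labor force = 104.13 + 5.19 = 109.32; u = 5.19/109.32 = 4.75%.
July: labor force = 101.08 + 4.87 = 105.95; u = 4.87/105.95 = 4.60%.
Change = 4.60% − 4.75% = −0.15 pp.

The unemployment rate changed by −0.15 percentage points.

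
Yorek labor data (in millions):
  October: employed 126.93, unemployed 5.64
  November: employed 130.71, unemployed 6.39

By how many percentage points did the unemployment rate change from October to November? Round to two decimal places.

The unemployment rate changed by +0.41 percentage points.

October: labor force = 126.93 + 5.64 = 132.57; u = 5.64/132.57 = 4.25%.
November: labor force = 130.71 + 6.39 = 137.10; u = 6.39/137.10 = 4.66%.
Change = 4.66% − 4.25% = +0.41 pp.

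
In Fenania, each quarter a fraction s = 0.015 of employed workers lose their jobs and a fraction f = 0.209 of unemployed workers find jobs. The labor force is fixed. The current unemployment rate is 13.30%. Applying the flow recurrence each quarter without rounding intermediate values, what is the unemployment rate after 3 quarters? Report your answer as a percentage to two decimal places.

With a fixed labor force, u_{t+1} = u_t + s·(1−u_t) − f·u_t = u_t·(1−s−f) + s.
Here 1−s−f = 0.776 and s = 0.015.
u_1 = 0.133000 × 0.776 + 0.015 = 0.118208.
u_2 = 0.118208 × 0.776 + 0.015 = 0.106729.
u_3 = 0.106729 × 0.776 + 0.015 = 0.097822.

Unemployment rate after three quarters ≈ 9.78%.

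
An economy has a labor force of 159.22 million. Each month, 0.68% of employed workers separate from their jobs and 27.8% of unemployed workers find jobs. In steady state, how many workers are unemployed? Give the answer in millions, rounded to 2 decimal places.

About 3.80 million are unemployed in steady state.

Steady-state unemployment rate u* = s/(s+f) = 0.68/(0.68+27.8) = 0.023876.
Unemployed = u* × labor force = 0.023876 × 159.22 ≈ 3.80 million.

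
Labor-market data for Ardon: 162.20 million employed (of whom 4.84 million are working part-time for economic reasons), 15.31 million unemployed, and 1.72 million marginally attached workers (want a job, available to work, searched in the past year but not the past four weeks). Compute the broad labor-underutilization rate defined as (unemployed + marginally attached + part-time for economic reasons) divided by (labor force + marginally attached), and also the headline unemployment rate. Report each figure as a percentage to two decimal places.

Labor force = 162.20 + 15.31 = 177.51 million.
Numerator = 15.31 + 1.72 + 4.84 = 21.87 million.
Denominator = 177.51 + 1.72 = 179.23 million.
Broad rate = 21.87 / 179.23 = 12.20%.
Headline unemployment rate = 15.31 / 177.51 = 8.62%.

Broad underutilization rate ≈ 12.20%; headline unemployment rate ≈ 8.62%.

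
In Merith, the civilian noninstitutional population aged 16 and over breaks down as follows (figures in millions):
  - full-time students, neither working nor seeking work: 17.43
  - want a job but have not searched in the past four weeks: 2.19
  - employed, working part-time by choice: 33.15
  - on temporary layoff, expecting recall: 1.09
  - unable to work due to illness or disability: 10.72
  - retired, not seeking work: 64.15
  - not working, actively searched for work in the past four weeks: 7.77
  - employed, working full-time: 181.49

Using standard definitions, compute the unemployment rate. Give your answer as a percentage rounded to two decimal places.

Employed = 33.15 + 181.49 = 214.64 million.
Unemployed = 1.09 + 7.77 = 8.86 million (jobless and actively searching, or on temporary layoff).
Labor force = 214.64 + 8.86 = 223.50 million.
Unemployment rate = 8.86 / 223.50 = 3.96%.

Unemployment rate ≈ 3.96%.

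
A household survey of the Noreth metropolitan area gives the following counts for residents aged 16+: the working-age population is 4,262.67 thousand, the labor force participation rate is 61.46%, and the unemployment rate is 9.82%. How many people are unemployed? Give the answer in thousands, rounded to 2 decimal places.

About 257.27 thousand are unemployed.

Labor force = 0.6146 × 4,262.67 = 2,619.84 thousand.
Unemployed = 0.0982 × 2,619.84 ≈ 257.27 thousand.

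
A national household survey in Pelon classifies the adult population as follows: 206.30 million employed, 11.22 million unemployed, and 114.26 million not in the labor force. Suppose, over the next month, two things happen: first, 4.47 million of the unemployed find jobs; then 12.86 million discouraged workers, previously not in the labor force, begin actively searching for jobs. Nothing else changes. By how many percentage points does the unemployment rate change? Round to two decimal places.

The unemployment rate changes by +3.35 percentage points.

Initially, labor force = 206.30 + 11.22 = 217.52 million, so u = 11.22/217.52 = 5.16%.
After the first change, unemployed falls and employed rises by 4.47; labor force unchanged → E = 210.77, U = 6.75, labor force = 217.52 million.
After the second change, unemployed and labor force both rise by 12.86 → E = 210.77, U = 19.61, labor force = 230.38 million.
New unemployment rate = 19.61 / 230.38 = 8.51%.
Change = 8.51% − 5.16% = +3.35 percentage points.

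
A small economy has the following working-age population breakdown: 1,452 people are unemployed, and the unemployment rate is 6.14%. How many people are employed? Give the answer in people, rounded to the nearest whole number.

About 22,196 are employed.

Labor force = U / u = 1,452 / 0.0614 ≈ 23,648.
Employed = labor force − unemployed = 23,648 − 1,452 = 22,196.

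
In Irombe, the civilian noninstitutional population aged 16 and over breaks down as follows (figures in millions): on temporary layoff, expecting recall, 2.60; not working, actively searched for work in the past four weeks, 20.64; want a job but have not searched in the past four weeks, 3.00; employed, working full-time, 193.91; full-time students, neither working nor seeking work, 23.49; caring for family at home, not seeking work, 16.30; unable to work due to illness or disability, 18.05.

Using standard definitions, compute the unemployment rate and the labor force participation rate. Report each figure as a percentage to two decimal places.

Employed = 193.91 million.
Unemployed = 2.60 + 20.64 = 23.24 million (jobless and actively searching, or on temporary layoff).
Labor force = 193.91 + 23.24 = 217.15 million.
Not in labor force = 3.00 + 23.49 + 16.30 + 18.05 = 60.84 million (those not working and not actively searching are outside the labor force — including those who want a job but have given up searching).
Civilian working-age population = 217.15 + 60.84 = 277.99 million.
Unemployment rate = 23.24 / 217.15 = 10.70%.
Labor force participation rate = 217.15 / 277.99 = 78.11%.

Unemployment rate ≈ 10.70%; labor force participation rate ≈ 78.11%.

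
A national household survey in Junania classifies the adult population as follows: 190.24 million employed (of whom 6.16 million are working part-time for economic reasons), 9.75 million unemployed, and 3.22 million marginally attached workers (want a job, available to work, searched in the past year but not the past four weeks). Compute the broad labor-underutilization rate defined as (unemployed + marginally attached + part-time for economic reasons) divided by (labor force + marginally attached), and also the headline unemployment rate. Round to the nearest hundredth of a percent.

Broad underutilization rate ≈ 9.41%; headline unemployment rate ≈ 4.88%.

Labor force = 190.24 + 9.75 = 199.99 million.
Numerator = 9.75 + 3.22 + 6.16 = 19.13 million.
Denominator = 199.99 + 3.22 = 203.21 million.
Broad rate = 19.13 / 203.21 = 9.41%.
Headline unemployment rate = 9.75 / 199.99 = 4.88%.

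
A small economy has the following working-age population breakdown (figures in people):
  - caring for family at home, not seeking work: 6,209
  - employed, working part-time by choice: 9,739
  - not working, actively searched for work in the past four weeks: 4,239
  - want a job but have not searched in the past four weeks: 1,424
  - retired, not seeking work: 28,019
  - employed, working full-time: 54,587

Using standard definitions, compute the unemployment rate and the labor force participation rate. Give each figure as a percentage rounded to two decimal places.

Unemployment rate ≈ 6.18%; labor force participation rate ≈ 65.79%.

Employed = 9,739 + 54,587 = 64,326.
Unemployed = 4,239.
Labor force = 64,326 + 4,239 = 68,565.
Not in labor force = 6,209 + 1,424 + 28,019 = 35,652 (those not working and not actively searching are outside the labor force — including those who want a job but have given up searching).
Civilian working-age population = 68,565 + 35,652 = 104,217.
Unemployment rate = 4,239 / 68,565 = 6.18%.
Labor force participation rate = 68,565 / 104,217 = 65.79%.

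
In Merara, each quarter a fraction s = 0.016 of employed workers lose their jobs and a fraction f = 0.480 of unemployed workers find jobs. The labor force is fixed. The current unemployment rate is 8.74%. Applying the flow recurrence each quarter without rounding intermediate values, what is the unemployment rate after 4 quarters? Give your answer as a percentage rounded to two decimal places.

Unemployment rate after four quarters ≈ 3.58%.

With a fixed labor force, u_{t+1} = u_t + s·(1−u_t) − f·u_t = u_t·(1−s−f) + s.
Here 1−s−f = 0.504 and s = 0.016.
u_1 = 0.087400 × 0.504 + 0.016 = 0.060050.
u_2 = 0.060050 × 0.504 + 0.016 = 0.046265.
u_3 = 0.046265 × 0.504 + 0.016 = 0.039318.
u_4 = 0.039318 × 0.504 + 0.016 = 0.035816.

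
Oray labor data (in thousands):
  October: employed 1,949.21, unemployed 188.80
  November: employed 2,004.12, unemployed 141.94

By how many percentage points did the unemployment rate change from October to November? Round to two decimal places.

October: labor force = 1,949.21 + 188.80 = 2,138.01; u = 188.80/2,138.01 = 8.83%.
November: labor force = 2,004.12 + 141.94 = 2,146.06; u = 141.94/2,146.06 = 6.61%.
Change = 6.61% − 8.83% = −2.22 pp.

The unemployment rate changed by −2.22 percentage points.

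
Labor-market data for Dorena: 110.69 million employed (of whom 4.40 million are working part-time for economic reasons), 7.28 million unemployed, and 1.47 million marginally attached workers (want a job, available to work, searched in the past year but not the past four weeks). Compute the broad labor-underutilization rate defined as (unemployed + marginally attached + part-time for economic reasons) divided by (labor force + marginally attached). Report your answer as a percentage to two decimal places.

Broad underutilization rate ≈ 11.01%.

Labor force = 110.69 + 7.28 = 117.97 million.
Numerator = 7.28 + 1.47 + 4.40 = 13.15 million.
Denominator = 117.97 + 1.47 = 119.44 million.
Broad rate = 13.15 / 119.44 = 11.01%.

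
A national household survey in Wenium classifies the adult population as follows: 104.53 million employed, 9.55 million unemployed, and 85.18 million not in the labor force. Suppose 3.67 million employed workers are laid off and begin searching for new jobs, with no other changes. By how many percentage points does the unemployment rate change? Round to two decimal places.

The unemployment rate changes by +3.22 percentage points.

Initially, labor force = 104.53 + 9.55 = 114.08 million, so u = 9.55/114.08 = 8.37%.
After the change, employed falls and unemployed rises by 3.67; labor force unchanged → E = 100.86, U = 13.22, labor force = 114.08 million.
New unemployment rate = 13.22 / 114.08 = 11.59%.
Change = 11.59% − 8.37% = +3.22 percentage points.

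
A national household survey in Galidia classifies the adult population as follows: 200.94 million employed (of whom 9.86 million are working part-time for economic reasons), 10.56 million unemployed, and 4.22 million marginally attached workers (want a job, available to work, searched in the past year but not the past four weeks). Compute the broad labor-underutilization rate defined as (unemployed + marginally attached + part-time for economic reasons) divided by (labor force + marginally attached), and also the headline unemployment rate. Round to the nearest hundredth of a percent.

Labor force = 200.94 + 10.56 = 211.50 million.
Numerator = 10.56 + 4.22 + 9.86 = 24.64 million.
Denominator = 211.50 + 4.22 = 215.72 million.
Broad rate = 24.64 / 215.72 = 11.42%.
Headline unemployment rate = 10.56 / 211.50 = 4.99%.

Broad underutilization rate ≈ 11.42%; headline unemployment rate ≈ 4.99%.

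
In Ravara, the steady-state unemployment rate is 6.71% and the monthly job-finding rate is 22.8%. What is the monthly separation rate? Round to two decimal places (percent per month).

From u* = s/(s+f): s = u·f/(1−u).
s = 0.0671 × 22.8 / (1 − 0.0671) = 1.5299 / 0.9329 ≈ 1.64% per month.

Separation rate ≈ 1.64% per month.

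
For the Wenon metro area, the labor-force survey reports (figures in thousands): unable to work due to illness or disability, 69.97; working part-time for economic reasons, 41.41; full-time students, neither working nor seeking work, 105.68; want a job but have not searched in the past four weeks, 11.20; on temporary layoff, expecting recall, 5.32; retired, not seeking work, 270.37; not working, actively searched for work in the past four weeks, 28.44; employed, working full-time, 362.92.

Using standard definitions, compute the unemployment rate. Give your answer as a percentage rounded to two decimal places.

Unemployment rate ≈ 7.71%.

Employed = 41.41 + 362.92 = 404.33 thousand (anyone who worked, including part-time for economic reasons, counts as employed).
Unemployed = 5.32 + 28.44 = 33.76 thousand (jobless and actively searching, or on temporary layoff).
Labor force = 404.33 + 33.76 = 438.09 thousand.
Unemployment rate = 33.76 / 438.09 = 7.71%.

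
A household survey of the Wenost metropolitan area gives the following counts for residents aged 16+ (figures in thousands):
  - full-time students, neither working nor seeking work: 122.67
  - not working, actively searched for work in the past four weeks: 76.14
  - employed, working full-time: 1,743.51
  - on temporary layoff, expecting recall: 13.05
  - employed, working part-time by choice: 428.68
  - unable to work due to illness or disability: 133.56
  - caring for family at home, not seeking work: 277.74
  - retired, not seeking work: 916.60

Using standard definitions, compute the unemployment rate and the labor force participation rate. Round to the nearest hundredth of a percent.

Employed = 1,743.51 + 428.68 = 2,172.19 thousand.
Unemployed = 76.14 + 13.05 = 89.19 thousand (jobless and actively searching, or on temporary layoff).
Labor force = 2,172.19 + 89.19 = 2,261.38 thousand.
Not in labor force = 122.67 + 133.56 + 277.74 + 916.60 = 1,450.57 thousand (those not working and not actively searching are outside the labor force).
Civilian working-age population = 2,261.38 + 1,450.57 = 3,711.95 thousand.
Unemployment rate = 89.19 / 2,261.38 = 3.94%.
Labor force participation rate = 2,261.38 / 3,711.95 = 60.92%.

Unemployment rate ≈ 3.94%; labor force participation rate ≈ 60.92%.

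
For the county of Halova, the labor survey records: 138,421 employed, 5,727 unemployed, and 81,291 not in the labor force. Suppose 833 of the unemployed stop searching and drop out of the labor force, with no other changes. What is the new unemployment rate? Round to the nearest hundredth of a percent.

Initially, labor force = 138,421 + 5,727 = 144,148, so u = 5,727/144,148 = 3.97%.
After the change, unemployed and labor force both fall by 833 → E = 138,421, U = 4,894, labor force = 143,315.
New unemployment rate = 4,894 / 143,315 = 3.41%.

New unemployment rate ≈ 3.41%.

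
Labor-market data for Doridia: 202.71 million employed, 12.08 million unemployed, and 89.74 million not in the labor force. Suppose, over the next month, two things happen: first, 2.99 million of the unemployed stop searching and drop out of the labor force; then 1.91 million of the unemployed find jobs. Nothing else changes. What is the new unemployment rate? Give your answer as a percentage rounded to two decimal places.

Initially, labor force = 202.71 + 12.08 = 214.79 million, so u = 12.08/214.79 = 5.62%.
After the first change, unemployed and labor force both fall by 2.99 → E = 202.71, U = 9.09, labor force = 211.80 million.
After the second change, unemployed falls and employed rises by 1.91; labor force unchanged → E = 204.62, U = 7.18, labor force = 211.80 million.
New unemployment rate = 7.18 / 211.80 = 3.39%.

New unemployment rate ≈ 3.39%.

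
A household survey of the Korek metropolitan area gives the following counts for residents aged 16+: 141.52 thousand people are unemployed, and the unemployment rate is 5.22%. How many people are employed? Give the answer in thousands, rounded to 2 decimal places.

Labor force = U / u = 141.52 / 0.0522 ≈ 2,711.11 thousand.
Employed = labor force − unemployed = 2,711.11 − 141.52 = 2,569.59 thousand.

About 2,569.59 thousand are employed.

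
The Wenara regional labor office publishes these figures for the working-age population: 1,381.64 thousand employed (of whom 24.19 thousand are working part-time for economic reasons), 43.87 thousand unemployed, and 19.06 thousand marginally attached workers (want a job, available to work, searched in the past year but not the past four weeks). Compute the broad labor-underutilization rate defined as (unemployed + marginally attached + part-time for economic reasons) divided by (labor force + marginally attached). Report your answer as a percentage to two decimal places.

Labor force = 1,381.64 + 43.87 = 1,425.51 thousand.
Numerator = 43.87 + 19.06 + 24.19 = 87.12 thousand.
Denominator = 1,425.51 + 19.06 = 1,444.57 thousand.
Broad rate = 87.12 / 1,444.57 = 6.03%.

Broad underutilization rate ≈ 6.03%.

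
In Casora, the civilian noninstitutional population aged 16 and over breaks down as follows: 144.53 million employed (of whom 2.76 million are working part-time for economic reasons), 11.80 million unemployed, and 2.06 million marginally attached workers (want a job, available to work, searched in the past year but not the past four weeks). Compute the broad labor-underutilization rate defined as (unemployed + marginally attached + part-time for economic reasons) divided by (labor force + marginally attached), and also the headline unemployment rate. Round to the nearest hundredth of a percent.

Labor force = 144.53 + 11.80 = 156.33 million.
Numerator = 11.80 + 2.06 + 2.76 = 16.62 million.
Denominator = 156.33 + 2.06 = 158.39 million.
Broad rate = 16.62 / 158.39 = 10.49%.
Headline unemployment rate = 11.80 / 156.33 = 7.55%.

Broad underutilization rate ≈ 10.49%; headline unemployment rate ≈ 7.55%.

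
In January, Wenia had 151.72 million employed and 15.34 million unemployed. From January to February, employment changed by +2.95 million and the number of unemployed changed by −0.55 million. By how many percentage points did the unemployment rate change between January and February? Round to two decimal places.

The unemployment rate changed by −0.45 percentage points.

January: labor force = 151.72 + 15.34 = 167.06; u = 15.34/167.06 = 9.18%.
February: labor force = 154.67 + 14.79 = 169.46; u = 14.79/169.46 = 8.73%.
Change = 8.73% − 9.18% = −0.45 pp.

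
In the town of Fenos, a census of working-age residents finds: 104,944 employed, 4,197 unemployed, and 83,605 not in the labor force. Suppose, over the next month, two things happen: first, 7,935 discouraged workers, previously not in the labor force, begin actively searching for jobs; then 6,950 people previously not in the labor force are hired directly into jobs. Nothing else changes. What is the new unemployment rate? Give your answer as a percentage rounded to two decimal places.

Initially, labor force = 104,944 + 4,197 = 109,141, so u = 4,197/109,141 = 3.85%.
After the first change, unemployed and labor force both rise by 7,935 → E = 104,944, U = 12,132, labor force = 117,076.
After the second change, employed and labor force both rise by 6,950; unemployed unchanged → E = 111,894, U = 12,132, labor force = 124,026.
New unemployment rate = 12,132 / 124,026 = 9.78%.

New unemployment rate ≈ 9.78%.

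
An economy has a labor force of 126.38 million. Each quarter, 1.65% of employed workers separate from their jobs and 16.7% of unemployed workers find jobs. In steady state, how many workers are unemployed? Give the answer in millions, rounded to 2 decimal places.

About 11.36 million are unemployed in steady state.

Steady-state unemployment rate u* = s/(s+f) = 1.65/(1.65+16.7) = 0.089918.
Unemployed = u* × labor force = 0.089918 × 126.38 ≈ 11.36 million.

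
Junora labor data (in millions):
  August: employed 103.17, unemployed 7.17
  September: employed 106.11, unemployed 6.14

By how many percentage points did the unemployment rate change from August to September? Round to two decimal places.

The unemployment rate changed by −1.03 percentage points.

August: labor force = 103.17 + 7.17 = 110.34; u = 7.17/110.34 = 6.50%.
September: labor force = 106.11 + 6.14 = 112.25; u = 6.14/112.25 = 5.47%.
Change = 5.47% − 6.50% = −1.03 pp.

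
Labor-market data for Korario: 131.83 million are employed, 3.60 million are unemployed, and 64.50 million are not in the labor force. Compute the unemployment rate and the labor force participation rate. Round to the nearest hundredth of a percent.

Labor force = employed + unemployed = 131.83 + 3.60 = 135.43 million.
Working-age population = 135.43 + 64.50 = 199.93 million.
Unemployment rate = 3.60 / 135.43 = 2.66%.
Labor force participation rate = 135.43 / 199.93 = 67.74%.

Unemployment rate ≈ 2.66%; labor force participation rate ≈ 67.74%.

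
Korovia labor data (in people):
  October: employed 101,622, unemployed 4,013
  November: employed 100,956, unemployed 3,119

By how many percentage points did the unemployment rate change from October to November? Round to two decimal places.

October: labor force = 101,622 + 4,013 = 105,635; u = 4,013/105,635 = 3.80%.
November: labor force = 100,956 + 3,119 = 104,075; u = 3,119/104,075 = 3.00%.
Change = 3.00% − 3.80% = −0.80 pp.

The unemployment rate changed by −0.80 percentage points.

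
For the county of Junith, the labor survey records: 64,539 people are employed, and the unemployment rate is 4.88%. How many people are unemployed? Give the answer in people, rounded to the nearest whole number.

Let U be the number unemployed. The labor force is E + U, and U/(E+U) = 0.0488.
So U = 0.0488 × 64,539 / (1 − 0.0488) = 3149.50 / 0.9512 ≈ 3,311.

About 3,311 are unemployed.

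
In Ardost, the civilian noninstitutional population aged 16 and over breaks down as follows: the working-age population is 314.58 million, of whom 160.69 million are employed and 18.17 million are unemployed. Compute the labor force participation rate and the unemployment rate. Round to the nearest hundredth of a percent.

Labor force participation rate ≈ 56.86%; unemployment rate ≈ 10.16%.

Labor force = employed + unemployed = 160.69 + 18.17 = 178.86 million.
Unemployment rate = 18.17 / 178.86 = 10.16%.
Labor force participation rate = 178.86 / 314.58 = 56.86%.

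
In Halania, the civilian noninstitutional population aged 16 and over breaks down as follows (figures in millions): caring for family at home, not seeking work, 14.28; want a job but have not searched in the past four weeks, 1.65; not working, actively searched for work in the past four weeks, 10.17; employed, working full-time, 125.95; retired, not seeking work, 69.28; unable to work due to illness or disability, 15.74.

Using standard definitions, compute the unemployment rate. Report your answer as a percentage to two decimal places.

Employed = 125.95 million.
Unemployed = 10.17 million.
Labor force = 125.95 + 10.17 = 136.12 million.
Unemployment rate = 10.17 / 136.12 = 7.47%.

Unemployment rate ≈ 7.47%.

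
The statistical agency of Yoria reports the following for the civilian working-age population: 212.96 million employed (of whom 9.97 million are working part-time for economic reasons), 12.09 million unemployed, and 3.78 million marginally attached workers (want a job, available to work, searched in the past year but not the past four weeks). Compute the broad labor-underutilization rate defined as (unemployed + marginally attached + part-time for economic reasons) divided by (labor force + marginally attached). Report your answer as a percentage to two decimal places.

Broad underutilization rate ≈ 11.29%.

Labor force = 212.96 + 12.09 = 225.05 million.
Numerator = 12.09 + 3.78 + 9.97 = 25.84 million.
Denominator = 225.05 + 3.78 = 228.83 million.
Broad rate = 25.84 / 228.83 = 11.29%.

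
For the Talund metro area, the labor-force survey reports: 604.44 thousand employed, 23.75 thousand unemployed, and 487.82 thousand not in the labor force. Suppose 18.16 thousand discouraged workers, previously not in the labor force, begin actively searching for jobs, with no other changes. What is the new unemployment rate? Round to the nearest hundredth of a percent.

New unemployment rate ≈ 6.48%.

Initially, labor force = 604.44 + 23.75 = 628.19 thousand, so u = 23.75/628.19 = 3.78%.
After the change, unemployed and labor force both rise by 18.16 → E = 604.44, U = 41.91, labor force = 646.35 thousand.
New unemployment rate = 41.91 / 646.35 = 6.48%.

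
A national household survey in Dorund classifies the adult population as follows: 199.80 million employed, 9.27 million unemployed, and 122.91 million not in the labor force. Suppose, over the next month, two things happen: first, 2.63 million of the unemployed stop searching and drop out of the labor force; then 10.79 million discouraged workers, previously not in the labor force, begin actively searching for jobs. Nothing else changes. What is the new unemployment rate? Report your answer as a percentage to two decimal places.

New unemployment rate ≈ 8.02%.

Initially, labor force = 199.80 + 9.27 = 209.07 million, so u = 9.27/209.07 = 4.43%.
After the first change, unemployed and labor force both fall by 2.63 → E = 199.80, U = 6.64, labor force = 206.44 million.
After the second change, unemployed and labor force both rise by 10.79 → E = 199.80, U = 17.43, labor force = 217.23 million.
New unemployment rate = 17.43 / 217.23 = 8.02%.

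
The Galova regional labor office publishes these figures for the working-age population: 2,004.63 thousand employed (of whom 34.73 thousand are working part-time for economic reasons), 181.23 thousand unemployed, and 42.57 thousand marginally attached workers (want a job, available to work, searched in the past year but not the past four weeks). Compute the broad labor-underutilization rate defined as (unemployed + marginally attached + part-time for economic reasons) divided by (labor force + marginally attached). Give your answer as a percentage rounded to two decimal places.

Broad underutilization rate ≈ 11.60%.

Labor force = 2,004.63 + 181.23 = 2,185.86 thousand.
Numerator = 181.23 + 42.57 + 34.73 = 258.53 thousand.
Denominator = 2,185.86 + 42.57 = 2,228.43 thousand.
Broad rate = 258.53 / 2,228.43 = 11.60%.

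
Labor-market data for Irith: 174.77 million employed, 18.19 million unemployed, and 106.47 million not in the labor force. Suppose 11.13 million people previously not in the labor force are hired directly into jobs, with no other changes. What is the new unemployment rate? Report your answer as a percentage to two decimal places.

Initially, labor force = 174.77 + 18.19 = 192.96 million, so u = 18.19/192.96 = 9.43%.
After the change, employed and labor force both rise by 11.13; unemployed unchanged → E = 185.90, U = 18.19, labor force = 204.09 million.
New unemployment rate = 18.19 / 204.09 = 8.91%.

New unemployment rate ≈ 8.91%.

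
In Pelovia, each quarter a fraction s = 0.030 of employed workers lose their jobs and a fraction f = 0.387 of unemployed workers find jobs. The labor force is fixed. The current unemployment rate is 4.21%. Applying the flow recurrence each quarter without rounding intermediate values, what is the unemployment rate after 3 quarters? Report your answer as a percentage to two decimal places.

Unemployment rate after three quarters ≈ 6.60%.

With a fixed labor force, u_{t+1} = u_t + s·(1−u_t) − f·u_t = u_t·(1−s−f) + s.
Here 1−s−f = 0.583 and s = 0.030.
u_1 = 0.042100 × 0.583 + 0.030 = 0.054544.
u_2 = 0.054544 × 0.583 + 0.030 = 0.061799.
u_3 = 0.061799 × 0.583 + 0.030 = 0.066029.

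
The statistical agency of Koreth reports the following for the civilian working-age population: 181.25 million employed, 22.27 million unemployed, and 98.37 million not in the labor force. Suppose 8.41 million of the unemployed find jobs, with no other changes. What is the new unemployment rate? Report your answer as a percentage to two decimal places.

Initially, labor force = 181.25 + 22.27 = 203.52 million, so u = 22.27/203.52 = 10.94%.
After the change, unemployed falls and employed rises by 8.41; labor force unchanged → E = 189.66, U = 13.86, labor force = 203.52 million.
New unemployment rate = 13.86 / 203.52 = 6.81%.

New unemployment rate ≈ 6.81%.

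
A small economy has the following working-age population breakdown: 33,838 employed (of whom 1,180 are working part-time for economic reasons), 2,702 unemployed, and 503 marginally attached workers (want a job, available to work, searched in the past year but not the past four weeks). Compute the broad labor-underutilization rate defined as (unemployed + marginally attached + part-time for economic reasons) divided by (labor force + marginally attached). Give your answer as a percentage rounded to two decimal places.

Labor force = 33,838 + 2,702 = 36,540.
Numerator = 2,702 + 503 + 1,180 = 4,385.
Denominator = 36,540 + 503 = 37,043.
Broad rate = 4,385 / 37,043 = 11.84%.

Broad underutilization rate ≈ 11.84%.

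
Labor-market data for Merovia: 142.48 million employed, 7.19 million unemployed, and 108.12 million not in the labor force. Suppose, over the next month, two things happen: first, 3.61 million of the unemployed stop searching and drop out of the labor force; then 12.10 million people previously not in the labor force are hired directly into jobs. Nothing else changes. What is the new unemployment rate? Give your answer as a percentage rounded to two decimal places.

New unemployment rate ≈ 2.26%.

Initially, labor force = 142.48 + 7.19 = 149.67 million, so u = 7.19/149.67 = 4.80%.
After the first change, unemployed and labor force both fall by 3.61 → E = 142.48, U = 3.58, labor force = 146.06 million.
After the second change, employed and labor force both rise by 12.10; unemployed unchanged → E = 154.58, U = 3.58, labor force = 158.16 million.
New unemployment rate = 3.58 / 158.16 = 2.26%.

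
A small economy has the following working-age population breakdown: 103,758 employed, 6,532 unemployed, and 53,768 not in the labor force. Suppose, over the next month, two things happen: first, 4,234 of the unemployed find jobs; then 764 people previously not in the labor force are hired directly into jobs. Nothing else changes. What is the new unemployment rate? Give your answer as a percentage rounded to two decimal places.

New unemployment rate ≈ 2.07%.

Initially, labor force = 103,758 + 6,532 = 110,290, so u = 6,532/110,290 = 5.92%.
After the first change, unemployed falls and employed rises by 4,234; labor force unchanged → E = 107,992, U = 2,298, labor force = 110,290.
After the second change, employed and labor force both rise by 764; unemployed unchanged → E = 108,756, U = 2,298, labor force = 111,054.
New unemployment rate = 2,298 / 111,054 = 2.07%.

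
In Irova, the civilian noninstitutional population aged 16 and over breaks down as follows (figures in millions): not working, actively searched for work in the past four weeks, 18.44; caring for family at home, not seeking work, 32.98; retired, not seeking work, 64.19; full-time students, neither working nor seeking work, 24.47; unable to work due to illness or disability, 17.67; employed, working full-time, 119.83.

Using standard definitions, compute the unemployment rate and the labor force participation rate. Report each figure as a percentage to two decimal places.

Employed = 119.83 million.
Unemployed = 18.44 million.
Labor force = 119.83 + 18.44 = 138.27 million.
Not in labor force = 32.98 + 64.19 + 24.47 + 17.67 = 139.31 million (those not working and not actively searching are outside the labor force).
Civilian working-age population = 138.27 + 139.31 = 277.58 million.
Unemployment rate = 18.44 / 138.27 = 13.34%.
Labor force participation rate = 138.27 / 277.58 = 49.81%.

Unemployment rate ≈ 13.34%; labor force participation rate ≈ 49.81%.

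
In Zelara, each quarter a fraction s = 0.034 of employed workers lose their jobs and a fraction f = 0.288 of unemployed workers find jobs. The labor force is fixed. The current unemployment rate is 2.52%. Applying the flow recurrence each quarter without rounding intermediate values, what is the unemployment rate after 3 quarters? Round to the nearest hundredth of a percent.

Unemployment rate after three quarters ≈ 8.05%.

With a fixed labor force, u_{t+1} = u_t + s·(1−u_t) − f·u_t = u_t·(1−s−f) + s.
Here 1−s−f = 0.678 and s = 0.034.
u_1 = 0.025200 × 0.678 + 0.034 = 0.051086.
u_2 = 0.051086 × 0.678 + 0.034 = 0.068636.
u_3 = 0.068636 × 0.678 + 0.034 = 0.080535.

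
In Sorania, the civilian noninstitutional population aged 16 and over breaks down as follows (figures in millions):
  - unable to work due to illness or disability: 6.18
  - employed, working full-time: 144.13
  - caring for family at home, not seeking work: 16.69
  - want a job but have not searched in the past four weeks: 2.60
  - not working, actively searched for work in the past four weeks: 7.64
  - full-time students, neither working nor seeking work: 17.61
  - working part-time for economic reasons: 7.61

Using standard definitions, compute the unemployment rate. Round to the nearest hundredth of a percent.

Employed = 144.13 + 7.61 = 151.74 million (anyone who worked, including part-time for economic reasons, counts as employed).
Unemployed = 7.64 million.
Labor force = 151.74 + 7.64 = 159.38 million.
Unemployment rate = 7.64 / 159.38 = 4.79%.

Unemployment rate ≈ 4.79%.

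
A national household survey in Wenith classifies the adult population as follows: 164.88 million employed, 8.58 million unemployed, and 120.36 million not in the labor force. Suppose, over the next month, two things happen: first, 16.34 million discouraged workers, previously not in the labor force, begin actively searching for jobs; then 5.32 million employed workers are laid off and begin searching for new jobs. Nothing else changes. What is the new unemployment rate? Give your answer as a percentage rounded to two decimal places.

New unemployment rate ≈ 15.93%.

Initially, labor force = 164.88 + 8.58 = 173.46 million, so u = 8.58/173.46 = 4.95%.
After the first change, unemployed and labor force both rise by 16.34 → E = 164.88, U = 24.92, labor force = 189.80 million.
After the second change, employed falls and unemployed rises by 5.32; labor force unchanged → E = 159.56, U = 30.24, labor force = 189.80 million.
New unemployment rate = 30.24 / 189.80 = 15.93%.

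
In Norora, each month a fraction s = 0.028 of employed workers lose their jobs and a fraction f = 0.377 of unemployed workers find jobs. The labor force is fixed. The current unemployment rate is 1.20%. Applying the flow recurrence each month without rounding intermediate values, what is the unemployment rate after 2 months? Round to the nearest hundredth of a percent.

Unemployment rate after two months ≈ 4.89%.

With a fixed labor force, u_{t+1} = u_t + s·(1−u_t) − f·u_t = u_t·(1−s−f) + s.
Here 1−s−f = 0.595 and s = 0.028.
u_1 = 0.012000 × 0.595 + 0.028 = 0.035140.
u_2 = 0.035140 × 0.595 + 0.028 = 0.048908.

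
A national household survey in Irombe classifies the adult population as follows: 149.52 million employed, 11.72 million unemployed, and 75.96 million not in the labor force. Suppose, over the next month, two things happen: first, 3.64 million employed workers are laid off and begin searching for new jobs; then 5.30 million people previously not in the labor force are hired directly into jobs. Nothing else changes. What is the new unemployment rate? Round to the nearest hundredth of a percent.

New unemployment rate ≈ 9.22%.

Initially, labor force = 149.52 + 11.72 = 161.24 million, so u = 11.72/161.24 = 7.27%.
After the first change, employed falls and unemployed rises by 3.64; labor force unchanged → E = 145.88, U = 15.36, labor force = 161.24 million.
After the second change, employed and labor force both rise by 5.30; unemployed unchanged → E = 151.18, U = 15.36, labor force = 166.54 million.
New unemployment rate = 15.36 / 166.54 = 9.22%.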